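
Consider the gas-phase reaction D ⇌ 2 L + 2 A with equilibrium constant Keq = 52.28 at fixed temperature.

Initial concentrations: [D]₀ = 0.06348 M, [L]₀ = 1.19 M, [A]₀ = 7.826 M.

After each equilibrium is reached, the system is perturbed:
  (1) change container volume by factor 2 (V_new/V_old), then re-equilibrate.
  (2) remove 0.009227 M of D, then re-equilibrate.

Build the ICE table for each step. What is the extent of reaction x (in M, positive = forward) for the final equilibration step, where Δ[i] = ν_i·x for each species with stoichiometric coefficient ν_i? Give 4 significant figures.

x = -0.005623 M

Q₀ = 1366 vs Keq = 52.28 ⇒ Q>K, reverse
Step 1:
                  D         L         A
  init      0.06348      1.19     7.826
  Δ          0.2956   -0.5911   -0.5911
  eq         0.3591    0.5989     7.235
  solve Keq expr → x = -0.2956; check Q = 52.28
Then change container volume by factor 2 (V_new/V_old).
Step 2:
                  D         L         A
  init       0.1795    0.2994     3.617
  Δ         -0.1061    0.2122    0.2122
  eq        0.07343    0.5116      3.83
  solve Keq expr → x = 0.1061; check Q = 52.28
Then remove 0.009227 M of D.
Step 3:
                  D         L         A
  init       0.0642    0.5116      3.83
  Δ        0.005623  -0.01125  -0.01125
  eq        0.06983    0.5004     3.818
  solve Keq expr → x = -0.005623; check Q = 52.28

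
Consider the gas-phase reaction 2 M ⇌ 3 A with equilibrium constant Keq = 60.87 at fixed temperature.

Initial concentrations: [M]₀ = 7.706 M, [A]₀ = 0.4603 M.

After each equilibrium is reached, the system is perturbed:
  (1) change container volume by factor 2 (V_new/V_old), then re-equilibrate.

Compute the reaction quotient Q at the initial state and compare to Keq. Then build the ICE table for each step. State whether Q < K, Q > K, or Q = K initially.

Q₀ = 0.001642 vs Keq = 60.87 ⇒ Q<K, forward
Step 1:
                  M         A
  init        7.706    0.4603
  Δ          -4.905     7.357
  eq          2.801     7.817
  solve Keq expr → x = 2.452; check Q = 60.87
Then change container volume by factor 2 (V_new/V_old).
Step 2:
                  M         A
  init        1.401     3.909
  Δ          -0.259    0.3885
  eq          1.142     4.297
  solve Keq expr → x = 0.1295; check Q = 60.87

Q₀ = 0.001642; Q < K (proceeds forward)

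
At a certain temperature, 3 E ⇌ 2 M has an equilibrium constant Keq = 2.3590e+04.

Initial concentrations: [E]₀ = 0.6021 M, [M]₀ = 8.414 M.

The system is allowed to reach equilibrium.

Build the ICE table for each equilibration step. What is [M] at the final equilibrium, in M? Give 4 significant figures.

Q₀ = 324.3 vs Keq = 2.3590e+04 ⇒ Q<K, forward
Step 1:
                  E         M
  init       0.6021     8.414
  Δ         -0.4544    0.3029
  eq         0.1477     8.717
  solve Keq expr → x = 0.1515; check Q = 2.3590e+04

[M]_eq = 8.717 M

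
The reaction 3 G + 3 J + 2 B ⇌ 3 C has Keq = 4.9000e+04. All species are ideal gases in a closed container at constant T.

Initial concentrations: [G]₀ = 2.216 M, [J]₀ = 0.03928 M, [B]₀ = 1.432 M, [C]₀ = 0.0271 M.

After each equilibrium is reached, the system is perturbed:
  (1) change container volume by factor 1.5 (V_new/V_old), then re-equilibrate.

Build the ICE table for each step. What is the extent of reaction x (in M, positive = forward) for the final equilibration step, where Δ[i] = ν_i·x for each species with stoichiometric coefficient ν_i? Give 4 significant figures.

x = -1.3815e-04 M

Q₀ = 0.01472 vs Keq = 4.9000e+04 ⇒ Q<K, forward
Step 1:
                   G          J          B          C
  Initial      2.216    0.03928      1.432     0.0271
  Change    -0.03862   -0.03862   -0.02575    0.03862
  Equil        2.177 6.5717e-04      1.406    0.06572
  solve Keq expr → x = 0.01287; check Q = 4.9000e+04
Then change container volume by factor 1.5 (V_new/V_old).
Step 2:
                   G          J          B          C
  Initial      1.452 4.3811e-04     0.9375    0.04382
  Change  4.1446e-04 4.1446e-04 2.7631e-04 -4.1446e-04
  Equil        1.452 8.5257e-04     0.9378     0.0434
  solve Keq expr → x = -1.3815e-04; check Q = 4.9000e+04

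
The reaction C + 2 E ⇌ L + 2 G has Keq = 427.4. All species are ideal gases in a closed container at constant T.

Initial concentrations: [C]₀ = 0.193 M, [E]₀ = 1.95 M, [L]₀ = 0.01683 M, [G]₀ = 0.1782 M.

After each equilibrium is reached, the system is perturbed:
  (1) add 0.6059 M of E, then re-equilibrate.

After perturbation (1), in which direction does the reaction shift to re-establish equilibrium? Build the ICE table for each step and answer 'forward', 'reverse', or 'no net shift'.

Direction: forward

Q₀ = 7.2824e-04 vs Keq = 427.4 ⇒ Q<K, forward
Step 1:
                   C          E          L          G
  Initial      0.193       1.95    0.01683     0.1782
  Change     -0.1929    -0.3859     0.1929     0.3859
  Equil   6.3830e-05      1.564     0.2098     0.5641
  solve Keq expr → x = 0.1929; check Q = 427.4
Then add 0.6059 M of E.
Step 2:
                   C          E          L          G
  Initial 6.3830e-05       2.17     0.2098     0.5641
  Change  -3.0654e-05 -6.1309e-05 3.0654e-05 6.1309e-05
  Equil   3.3176e-05       2.17     0.2098     0.5641
  solve Keq expr → x = 3.0654e-05; check Q = 427.4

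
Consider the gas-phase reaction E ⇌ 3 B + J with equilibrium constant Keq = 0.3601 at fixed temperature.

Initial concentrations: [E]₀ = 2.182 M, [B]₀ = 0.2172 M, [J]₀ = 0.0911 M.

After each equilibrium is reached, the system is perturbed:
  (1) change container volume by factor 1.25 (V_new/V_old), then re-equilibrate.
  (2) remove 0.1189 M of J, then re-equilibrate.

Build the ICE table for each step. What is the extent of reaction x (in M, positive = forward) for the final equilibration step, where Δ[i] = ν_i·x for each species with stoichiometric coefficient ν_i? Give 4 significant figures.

Q₀ = 4.2780e-04 vs Keq = 0.3601 ⇒ Q<K, forward
Step 1:
                    E           B           J
  Initial       2.182      0.2172      0.0911
  Change        -0.32      0.9599        0.32
  Equil         1.862       1.177      0.4111
  solve Keq expr → x = 0.32; check Q = 0.3601
Then change container volume by factor 1.25 (V_new/V_old).
Step 2:
                    E           B           J
  Initial        1.49      0.9417      0.3289
  Change     -0.05437      0.1631     0.05437
  Equil         1.435       1.105      0.3832
  solve Keq expr → x = 0.05437; check Q = 0.3601
Then remove 0.1189 M of J.
Step 3:
                    E           B           J
  Initial       1.435       1.105      0.2643
  Change     -0.03068     0.09203     0.03068
  Equil         1.405       1.197       0.295
  solve Keq expr → x = 0.03068; check Q = 0.3601

x = 0.03068 M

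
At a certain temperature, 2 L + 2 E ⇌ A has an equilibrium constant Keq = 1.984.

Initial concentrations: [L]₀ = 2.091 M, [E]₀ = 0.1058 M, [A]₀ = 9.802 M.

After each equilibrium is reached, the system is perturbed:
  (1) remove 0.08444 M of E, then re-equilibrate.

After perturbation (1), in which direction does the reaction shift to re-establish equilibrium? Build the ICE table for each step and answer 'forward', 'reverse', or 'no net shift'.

Direction: reverse

Q₀ = 200.3 vs Keq = 1.984 ⇒ Q>K, reverse
Step 1:
                    L           E           A
  I             2.091      0.1058       9.802
  C            0.6818      0.6818     -0.3409
  E             2.773      0.7876       9.461
  solve Keq expr → x = -0.3409; check Q = 1.984
Then remove 0.08444 M of E.
Step 2:
                    L           E           A
  I             2.773      0.7031       9.461
  C           0.06506     0.06506    -0.03253
  E             2.838      0.7682       9.429
  solve Keq expr → x = -0.03253; check Q = 1.984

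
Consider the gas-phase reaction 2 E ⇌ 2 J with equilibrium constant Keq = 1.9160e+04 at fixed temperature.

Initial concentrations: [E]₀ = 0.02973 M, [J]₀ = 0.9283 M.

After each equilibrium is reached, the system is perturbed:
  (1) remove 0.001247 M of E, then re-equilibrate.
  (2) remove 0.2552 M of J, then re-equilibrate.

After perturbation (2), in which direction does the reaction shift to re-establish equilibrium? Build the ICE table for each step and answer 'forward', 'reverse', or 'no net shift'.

Q₀ = 975 vs Keq = 1.9160e+04 ⇒ Q<K, forward
Step 1:
                   E          J
  Initial    0.02973     0.9283
  Change    -0.02286    0.02286
  Equil     0.006872     0.9512
  solve Keq expr → x = 0.01143; check Q = 1.9160e+04
Then remove 0.001247 M of E.
Step 2:
                   E          J
  Initial   0.005625     0.9512
  Change    0.001238  -0.001238
  Equil     0.006863     0.9499
  solve Keq expr → x = -6.1903e-04; check Q = 1.9160e+04
Then remove 0.2552 M of J.
Step 3:
                   E          J
  Initial   0.006863     0.6947
  Change    -0.00183    0.00183
  Equil     0.005032     0.6966
  solve Keq expr → x = 9.1522e-04; check Q = 1.9160e+04

Direction: forward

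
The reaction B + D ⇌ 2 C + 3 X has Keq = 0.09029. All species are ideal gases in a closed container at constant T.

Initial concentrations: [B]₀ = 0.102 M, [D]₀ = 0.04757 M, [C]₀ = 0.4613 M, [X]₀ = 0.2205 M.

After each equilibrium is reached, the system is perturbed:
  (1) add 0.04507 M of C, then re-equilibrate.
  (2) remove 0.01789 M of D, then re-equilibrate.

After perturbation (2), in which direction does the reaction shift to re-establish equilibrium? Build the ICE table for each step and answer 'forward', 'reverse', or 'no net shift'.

Direction: reverse

Q₀ = 0.4702 vs Keq = 0.09029 ⇒ Q>K, reverse
Step 1:
                    B           D           C           X
  init          0.102     0.04757      0.4613      0.2205
  Δ           0.01984     0.01984    -0.03968    -0.05952
  eq           0.1218     0.06741      0.4216       0.161
  solve Keq expr → x = -0.01984; check Q = 0.09029
Then add 0.04507 M of C.
Step 2:
                    B           D           C           X
  init         0.1218     0.06741      0.4667       0.161
  Δ          0.002296    0.002296   -0.004592   -0.006888
  eq           0.1241     0.06971      0.4621      0.1541
  solve Keq expr → x = -0.002296; check Q = 0.09029
Then remove 0.01789 M of D.
Step 3:
                    B           D           C           X
  init         0.1241     0.05182      0.4621      0.1541
  Δ            0.0031      0.0031   -0.006201   -0.009301
  eq           0.1272     0.05492      0.4559      0.1448
  solve Keq expr → x = -0.0031; check Q = 0.09029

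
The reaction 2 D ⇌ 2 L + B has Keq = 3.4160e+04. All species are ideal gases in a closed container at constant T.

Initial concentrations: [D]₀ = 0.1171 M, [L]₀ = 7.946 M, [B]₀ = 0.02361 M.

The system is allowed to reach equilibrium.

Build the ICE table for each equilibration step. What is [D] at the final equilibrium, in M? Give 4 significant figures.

[D]_eq = 0.01202 M

Q₀ = 108.7 vs Keq = 3.4160e+04 ⇒ Q<K, forward
Step 1:
                   D          L          B
  init        0.1171      7.946    0.02361
  Δ          -0.1051     0.1051    0.05254
  eq         0.01202      8.051    0.07615
  solve Keq expr → x = 0.05254; check Q = 3.4160e+04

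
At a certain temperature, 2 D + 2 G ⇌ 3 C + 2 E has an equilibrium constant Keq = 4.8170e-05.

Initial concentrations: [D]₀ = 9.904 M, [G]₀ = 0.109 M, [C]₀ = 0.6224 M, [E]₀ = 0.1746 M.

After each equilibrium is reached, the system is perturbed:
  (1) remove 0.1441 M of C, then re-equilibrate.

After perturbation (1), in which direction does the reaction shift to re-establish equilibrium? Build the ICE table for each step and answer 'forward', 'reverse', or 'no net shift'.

Direction: forward

Q₀ = 0.006307 vs Keq = 4.8170e-05 ⇒ Q>K, reverse
Step 1:
                    D           G           C           E
  init          9.904       0.109      0.6224      0.1746
  Δ            0.1203      0.1203     -0.1805     -0.1203
  eq            10.02      0.2293      0.4419      0.0543
  solve Keq expr → x = -0.06015; check Q = 4.8170e-05
Then remove 0.1441 M of C.
Step 2:
                    D           G           C           E
  init          10.02      0.2293      0.2978      0.0543
  Δ          -0.02164    -0.02164     0.03246     0.02164
  eq               10      0.2077      0.3303     0.07594
  solve Keq expr → x = 0.01082; check Q = 4.8170e-05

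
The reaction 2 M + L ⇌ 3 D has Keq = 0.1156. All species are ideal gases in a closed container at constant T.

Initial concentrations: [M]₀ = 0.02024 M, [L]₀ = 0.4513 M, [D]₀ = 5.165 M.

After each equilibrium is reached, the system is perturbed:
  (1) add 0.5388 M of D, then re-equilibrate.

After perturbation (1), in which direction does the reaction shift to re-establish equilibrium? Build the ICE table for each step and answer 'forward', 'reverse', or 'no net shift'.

Q₀ = 7.4529e+05 vs Keq = 0.1156 ⇒ Q>K, reverse
Step 1:
                  M         L         D
  I         0.02024    0.4513     5.165
  C           2.679     1.339    -4.018
  E           2.699     1.791     1.147
  solve Keq expr → x = -1.339; check Q = 0.1156
Then add 0.5388 M of D.
Step 2:
                  M         L         D
  I           2.699     1.791     1.686
  C          0.2851    0.1426   -0.4277
  E           2.984     1.933     1.258
  solve Keq expr → x = -0.1426; check Q = 0.1156

Direction: reverse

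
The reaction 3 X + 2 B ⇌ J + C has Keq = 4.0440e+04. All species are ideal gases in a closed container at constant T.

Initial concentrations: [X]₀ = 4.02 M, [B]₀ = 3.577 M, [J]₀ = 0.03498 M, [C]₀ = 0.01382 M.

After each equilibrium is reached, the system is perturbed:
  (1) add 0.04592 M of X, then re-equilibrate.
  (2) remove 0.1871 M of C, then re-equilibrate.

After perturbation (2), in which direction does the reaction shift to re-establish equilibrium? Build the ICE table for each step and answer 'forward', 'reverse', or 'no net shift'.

Q₀ = 5.8158e-07 vs Keq = 4.0440e+04 ⇒ Q<K, forward
Step 1:
                    X           B           J           C
  I              4.02       3.577     0.03498     0.01382
  C            -3.982      -2.655       1.327       1.327
  E            0.0376      0.9221       1.362       1.341
  solve Keq expr → x = 1.327; check Q = 4.0440e+04
Then add 0.04592 M of X.
Step 2:
                    X           B           J           C
  I           0.08352      0.9221       1.362       1.341
  C           -0.0448    -0.02987     0.01493     0.01493
  E           0.03872      0.8922       1.377       1.356
  solve Keq expr → x = 0.01493; check Q = 4.0440e+04
Then remove 0.1871 M of C.
Step 3:
                    X           B           J           C
  I           0.03872      0.8922       1.377       1.169
  C         -0.001824   -0.001216  6.0794e-04  6.0794e-04
  E           0.03689       0.891       1.378        1.17
  solve Keq expr → x = 6.0794e-04; check Q = 4.0440e+04

Direction: forward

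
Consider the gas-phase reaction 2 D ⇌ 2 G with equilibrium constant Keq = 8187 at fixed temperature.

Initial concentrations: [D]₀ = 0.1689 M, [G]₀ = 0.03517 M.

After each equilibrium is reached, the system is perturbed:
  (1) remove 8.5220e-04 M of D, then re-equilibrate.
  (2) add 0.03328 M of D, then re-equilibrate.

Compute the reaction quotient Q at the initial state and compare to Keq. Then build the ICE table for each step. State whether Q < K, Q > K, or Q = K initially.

Q₀ = 0.04336 vs Keq = 8187 ⇒ Q<K, forward
Step 1:
                  D         G
  init       0.1689   0.03517
  Δ         -0.1667    0.1667
  eq       0.002231    0.2018
  solve Keq expr → x = 0.08333; check Q = 8187
Then remove 8.5220e-04 M of D.
Step 2:
                  D         G
  init     0.001379    0.2018
  Δ       8.4288e-04 -8.4288e-04
  eq       0.002221     0.201
  solve Keq expr → x = -4.2144e-04; check Q = 8187
Then add 0.03328 M of D.
Step 3:
                  D         G
  init       0.0355     0.201
  Δ        -0.03292   0.03292
  eq       0.002585    0.2339
  solve Keq expr → x = 0.01646; check Q = 8187

Q₀ = 0.04336; Q < K (proceeds forward)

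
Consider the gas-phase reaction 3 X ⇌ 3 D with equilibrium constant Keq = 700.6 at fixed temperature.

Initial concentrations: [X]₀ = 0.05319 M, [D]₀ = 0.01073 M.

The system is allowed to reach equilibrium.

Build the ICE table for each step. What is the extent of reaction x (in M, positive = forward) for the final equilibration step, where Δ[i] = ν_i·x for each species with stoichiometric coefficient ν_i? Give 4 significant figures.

x = 0.01557 M

Q₀ = 0.008209 vs Keq = 700.6 ⇒ Q<K, forward
Step 1:
                    X           D
  I           0.05319     0.01073
  C          -0.04672     0.04672
  E          0.006469     0.05745
  solve Keq expr → x = 0.01557; check Q = 700.6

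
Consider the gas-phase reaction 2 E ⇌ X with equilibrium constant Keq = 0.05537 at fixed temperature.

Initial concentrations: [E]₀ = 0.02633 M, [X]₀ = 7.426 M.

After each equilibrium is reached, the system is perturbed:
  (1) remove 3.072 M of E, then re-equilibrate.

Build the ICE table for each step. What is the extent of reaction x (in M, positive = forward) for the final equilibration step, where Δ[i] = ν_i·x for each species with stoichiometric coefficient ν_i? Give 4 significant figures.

x = -0.951 M

Q₀ = 1.0712e+04 vs Keq = 0.05537 ⇒ Q>K, reverse
Step 1:
                  E         X
  Initial   0.02633     7.426
  Change      7.898    -3.949
  Equil       7.924     3.477
  solve Keq expr → x = -3.949; check Q = 0.05537
Then remove 3.072 M of E.
Step 2:
                  E         X
  Initial     4.852     3.477
  Change      1.902    -0.951
  Equil       6.754     2.526
  solve Keq expr → x = -0.951; check Q = 0.05537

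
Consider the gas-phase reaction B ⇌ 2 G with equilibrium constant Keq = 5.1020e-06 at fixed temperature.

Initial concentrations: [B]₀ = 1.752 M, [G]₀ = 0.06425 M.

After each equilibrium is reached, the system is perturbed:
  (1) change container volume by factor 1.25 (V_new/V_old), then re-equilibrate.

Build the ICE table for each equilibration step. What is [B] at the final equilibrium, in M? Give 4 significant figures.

[B]_eq = 1.426 M

Q₀ = 0.002356 vs Keq = 5.1020e-06 ⇒ Q>K, reverse
Step 1:
                   B          G
  Initial      1.752    0.06425
  Change     0.03062   -0.06123
  Equil        1.783   0.003016
  solve Keq expr → x = -0.03062; check Q = 5.1020e-06
Then change container volume by factor 1.25 (V_new/V_old).
Step 2:
                   B          G
  Initial      1.426   0.002413
  Change  -1.4232e-04 2.8464e-04
  Equil        1.426   0.002697
  solve Keq expr → x = 1.4232e-04; check Q = 5.1020e-06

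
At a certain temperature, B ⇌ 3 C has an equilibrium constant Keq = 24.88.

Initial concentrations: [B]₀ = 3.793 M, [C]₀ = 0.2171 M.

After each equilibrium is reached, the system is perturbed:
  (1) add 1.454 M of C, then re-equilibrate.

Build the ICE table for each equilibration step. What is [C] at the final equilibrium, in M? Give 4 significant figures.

[C]_eq = 4.189 M

Q₀ = 0.002698 vs Keq = 24.88 ⇒ Q<K, forward
Step 1:
                    B           C
  init          3.793      0.2171
  Δ            -1.255       3.765
  eq            2.538       3.982
  solve Keq expr → x = 1.255; check Q = 24.88
Then add 1.454 M of C.
Step 2:
                    B           C
  init          2.538       5.436
  Δ            0.4158      -1.247
  eq            2.954       4.189
  solve Keq expr → x = -0.4158; check Q = 24.88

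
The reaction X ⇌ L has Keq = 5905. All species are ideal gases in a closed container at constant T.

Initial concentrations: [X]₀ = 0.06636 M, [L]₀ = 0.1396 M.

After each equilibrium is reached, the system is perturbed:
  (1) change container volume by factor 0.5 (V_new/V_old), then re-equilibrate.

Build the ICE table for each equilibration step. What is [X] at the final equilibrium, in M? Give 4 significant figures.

[X]_eq = 6.9746e-05 M

Q₀ = 2.104 vs Keq = 5905 ⇒ Q<K, forward
Step 1:
                   X          L
  Initial    0.06636     0.1396
  Change    -0.06633    0.06633
  Equil   3.4873e-05     0.2059
  solve Keq expr → x = 0.06633; check Q = 5905
Then change container volume by factor 0.5 (V_new/V_old).
Step 2:
                   X          L
  Initial 6.9746e-05     0.4119
  Change           0          0
  Equil   6.9746e-05     0.4119
  solve Keq expr → x = 0; check Q = 5905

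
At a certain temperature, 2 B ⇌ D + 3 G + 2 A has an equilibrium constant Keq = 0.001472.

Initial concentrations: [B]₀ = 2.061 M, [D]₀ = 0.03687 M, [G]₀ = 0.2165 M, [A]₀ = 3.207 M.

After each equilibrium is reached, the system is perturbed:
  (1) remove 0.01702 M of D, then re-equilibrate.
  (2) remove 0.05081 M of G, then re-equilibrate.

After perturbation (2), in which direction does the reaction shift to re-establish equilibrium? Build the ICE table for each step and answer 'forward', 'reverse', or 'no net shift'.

Q₀ = 9.0592e-04 vs Keq = 0.001472 ⇒ Q<K, forward
Step 1:
                  B         D         G         A
  Initial     2.061   0.03687    0.2165     3.207
  Change   -0.01436  0.007181   0.02154   0.01436
  Equil       2.047   0.04405     0.238     3.221
  solve Keq expr → x = 0.007181; check Q = 0.001472
Then remove 0.01702 M of D.
Step 2:
                  B         D         G         A
  Initial     2.047   0.02703     0.238     3.221
  Change   -0.01347  0.006734    0.0202   0.01347
  Equil       2.033   0.03376    0.2582     3.235
  solve Keq expr → x = 0.006734; check Q = 0.001472
Then remove 0.05081 M of G.
Step 3:
                  B         D         G         A
  Initial     2.033   0.03376    0.2074     3.235
  Change   -0.01877  0.009386   0.02816   0.01877
  Equil       2.014   0.04315    0.2356     3.254
  solve Keq expr → x = 0.009386; check Q = 0.001472

Direction: forward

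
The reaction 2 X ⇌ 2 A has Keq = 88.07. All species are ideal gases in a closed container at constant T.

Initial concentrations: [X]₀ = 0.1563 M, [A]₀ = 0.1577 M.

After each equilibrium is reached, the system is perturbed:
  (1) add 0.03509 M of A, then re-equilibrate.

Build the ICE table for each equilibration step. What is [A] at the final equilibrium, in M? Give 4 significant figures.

[A]_eq = 0.3155 M

Q₀ = 1.018 vs Keq = 88.07 ⇒ Q<K, forward
Step 1:
                   X          A
  init        0.1563     0.1577
  Δ          -0.1261     0.1261
  eq         0.03024     0.2838
  solve Keq expr → x = 0.06303; check Q = 88.07
Then add 0.03509 M of A.
Step 2:
                   X          A
  init       0.03024     0.3189
  Δ         0.003379  -0.003379
  eq         0.03362     0.3155
  solve Keq expr → x = -0.00169; check Q = 88.07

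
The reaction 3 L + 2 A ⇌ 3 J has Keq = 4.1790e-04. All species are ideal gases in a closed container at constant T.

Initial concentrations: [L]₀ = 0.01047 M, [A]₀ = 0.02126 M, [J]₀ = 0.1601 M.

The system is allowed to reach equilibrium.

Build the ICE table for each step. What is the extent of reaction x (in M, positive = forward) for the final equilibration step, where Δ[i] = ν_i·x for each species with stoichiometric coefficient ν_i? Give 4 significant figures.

Q₀ = 7.9106e+06 vs Keq = 4.1790e-04 ⇒ Q>K, reverse
Step 1:
                    L           A           J
  init        0.01047     0.02126      0.1601
  Δ             0.157      0.1046      -0.157
  eq           0.1674      0.1259    0.003144
  solve Keq expr → x = -0.05232; check Q = 4.1790e-04

x = -0.05232 M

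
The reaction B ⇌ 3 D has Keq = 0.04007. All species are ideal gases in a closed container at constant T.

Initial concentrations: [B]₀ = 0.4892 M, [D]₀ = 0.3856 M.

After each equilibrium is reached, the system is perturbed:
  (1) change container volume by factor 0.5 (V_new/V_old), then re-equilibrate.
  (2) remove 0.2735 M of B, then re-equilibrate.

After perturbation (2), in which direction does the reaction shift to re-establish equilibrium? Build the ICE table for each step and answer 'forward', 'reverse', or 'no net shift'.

Q₀ = 0.1172 vs Keq = 0.04007 ⇒ Q>K, reverse
Step 1:
                    B           D
  Initial      0.4892      0.3856
  Change      0.03648     -0.1094
  Equil        0.5257      0.2762
  solve Keq expr → x = -0.03648; check Q = 0.04007
Then change container volume by factor 0.5 (V_new/V_old).
Step 2:
                    B           D
  Initial       1.051      0.5523
  Change      0.06576     -0.1973
  Equil         1.117      0.3551
  solve Keq expr → x = -0.06576; check Q = 0.04007
Then remove 0.2735 M of B.
Step 3:
                    B           D
  Initial      0.8436      0.3551
  Change      0.01015    -0.03044
  Equil        0.8538      0.3246
  solve Keq expr → x = -0.01015; check Q = 0.04007

Direction: reverse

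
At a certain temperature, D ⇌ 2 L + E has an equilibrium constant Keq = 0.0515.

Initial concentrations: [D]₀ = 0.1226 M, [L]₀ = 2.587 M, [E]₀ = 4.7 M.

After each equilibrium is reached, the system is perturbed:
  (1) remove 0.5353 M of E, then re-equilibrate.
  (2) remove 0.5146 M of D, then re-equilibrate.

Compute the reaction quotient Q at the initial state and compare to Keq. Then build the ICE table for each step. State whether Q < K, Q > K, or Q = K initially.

Q₀ = 256.6 vs Keq = 0.0515 ⇒ Q>K, reverse
Step 1:
                  D         L         E
  Initial    0.1226     2.587       4.7
  Change      1.223    -2.446    -1.223
  Equil       1.346    0.1412     3.477
  solve Keq expr → x = -1.223; check Q = 0.0515
Then remove 0.5353 M of E.
Step 2:
                  D         L         E
  Initial     1.346    0.1412     2.942
  Change  -0.005908   0.01182  0.005908
  Equil        1.34     0.153     2.948
  solve Keq expr → x = 0.005908; check Q = 0.0515
Then remove 0.5146 M of D.
Step 3:
                  D         L         E
  Initial     0.825     0.153     2.948
  Change    0.01573  -0.03146  -0.01573
  Equil      0.8407    0.1215     2.932
  solve Keq expr → x = -0.01573; check Q = 0.0515

Q₀ = 256.6; Q > K (proceeds reverse)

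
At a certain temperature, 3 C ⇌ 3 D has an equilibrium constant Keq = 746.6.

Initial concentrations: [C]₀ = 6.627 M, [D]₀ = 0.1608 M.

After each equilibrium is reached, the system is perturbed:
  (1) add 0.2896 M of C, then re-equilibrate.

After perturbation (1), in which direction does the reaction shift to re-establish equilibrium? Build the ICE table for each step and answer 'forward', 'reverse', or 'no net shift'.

Direction: forward

Q₀ = 1.4286e-05 vs Keq = 746.6 ⇒ Q<K, forward
Step 1:
                  C         D
  I           6.627    0.1608
  C          -5.953     5.953
  E          0.6739     6.114
  solve Keq expr → x = 1.984; check Q = 746.6
Then add 0.2896 M of C.
Step 2:
                  C         D
  I          0.9635     6.114
  C         -0.2608    0.2608
  E          0.7027     6.375
  solve Keq expr → x = 0.08695; check Q = 746.6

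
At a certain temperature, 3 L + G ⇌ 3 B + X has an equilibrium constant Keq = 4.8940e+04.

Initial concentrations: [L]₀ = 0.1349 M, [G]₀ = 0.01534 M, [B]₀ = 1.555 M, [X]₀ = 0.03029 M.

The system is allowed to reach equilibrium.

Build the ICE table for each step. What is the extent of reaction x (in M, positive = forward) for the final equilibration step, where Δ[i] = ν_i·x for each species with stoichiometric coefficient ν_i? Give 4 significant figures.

Q₀ = 3024 vs Keq = 4.8940e+04 ⇒ Q<K, forward
Step 1:
                  L         G         B         X
  init       0.1349   0.01534     1.555   0.03029
  Δ        -0.03546  -0.01182   0.03546   0.01182
  eq        0.09944   0.00352      1.59   0.04211
  solve Keq expr → x = 0.01182; check Q = 4.8940e+04

x = 0.01182 M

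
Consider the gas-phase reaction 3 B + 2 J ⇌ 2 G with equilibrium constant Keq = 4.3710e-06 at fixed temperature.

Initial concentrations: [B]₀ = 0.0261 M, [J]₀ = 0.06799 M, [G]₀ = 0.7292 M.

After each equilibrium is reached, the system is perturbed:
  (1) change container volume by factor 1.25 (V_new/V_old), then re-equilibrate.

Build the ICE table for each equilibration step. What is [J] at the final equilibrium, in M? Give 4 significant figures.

[J]_eq = 0.6366 M

Q₀ = 6.4697e+06 vs Keq = 4.3710e-06 ⇒ Q>K, reverse
Step 1:
                  B         J         G
  I          0.0261   0.06799    0.7292
  C           1.091    0.7272   -0.7272
  E           1.117    0.7952  0.001963
  solve Keq expr → x = -0.3636; check Q = 4.3710e-06
Then change container volume by factor 1.25 (V_new/V_old).
Step 2:
                  B         J         G
  I          0.8936    0.6362   0.00157
  C       6.6687e-04 4.4458e-04 -4.4458e-04
  E          0.8942    0.6366  0.001126
  solve Keq expr → x = -2.2229e-04; check Q = 4.3710e-06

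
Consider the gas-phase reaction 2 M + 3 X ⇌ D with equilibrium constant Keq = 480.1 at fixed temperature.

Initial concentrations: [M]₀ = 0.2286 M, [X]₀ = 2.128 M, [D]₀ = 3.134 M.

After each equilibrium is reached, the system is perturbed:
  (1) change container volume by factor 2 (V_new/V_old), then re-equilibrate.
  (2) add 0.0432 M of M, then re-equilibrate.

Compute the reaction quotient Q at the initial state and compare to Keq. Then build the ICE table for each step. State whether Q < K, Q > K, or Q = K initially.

Q₀ = 6.223 vs Keq = 480.1 ⇒ Q<K, forward
Step 1:
                  M         X         D
  I          0.2286     2.128     3.134
  C         -0.1956   -0.2934   0.09779
  E         0.03302     1.835     3.232
  solve Keq expr → x = 0.09779; check Q = 480.1
Then change container volume by factor 2 (V_new/V_old).
Step 2:
                  M         X         D
  I         0.01651    0.9173     1.616
  C         0.04276   0.06414  -0.02138
  E         0.05927    0.9815     1.595
  solve Keq expr → x = -0.02138; check Q = 480.1
Then add 0.0432 M of M.
Step 3:
                  M         X         D
  I          0.1025    0.9815     1.595
  C        -0.03736  -0.05604   0.01868
  E         0.06511    0.9254     1.613
  solve Keq expr → x = 0.01868; check Q = 480.1

Q₀ = 6.223; Q < K (proceeds forward)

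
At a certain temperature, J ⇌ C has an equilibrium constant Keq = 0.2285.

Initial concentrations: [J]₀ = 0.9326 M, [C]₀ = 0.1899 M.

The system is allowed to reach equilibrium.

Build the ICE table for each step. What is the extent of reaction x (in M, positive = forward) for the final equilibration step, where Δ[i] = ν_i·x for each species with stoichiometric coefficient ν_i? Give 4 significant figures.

Q₀ = 0.2036 vs Keq = 0.2285 ⇒ Q<K, forward
Step 1:
                  J         C
  init       0.9326    0.1899
  Δ        -0.01888   0.01888
  eq         0.9137    0.2088
  solve Keq expr → x = 0.01888; check Q = 0.2285

x = 0.01888 M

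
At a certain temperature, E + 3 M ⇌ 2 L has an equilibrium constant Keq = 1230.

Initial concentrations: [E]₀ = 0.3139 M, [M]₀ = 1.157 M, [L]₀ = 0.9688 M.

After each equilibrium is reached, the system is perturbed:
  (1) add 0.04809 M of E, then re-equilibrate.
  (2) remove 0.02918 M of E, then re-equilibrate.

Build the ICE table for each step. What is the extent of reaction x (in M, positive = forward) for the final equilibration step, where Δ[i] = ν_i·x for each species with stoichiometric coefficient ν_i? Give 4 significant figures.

Q₀ = 1.931 vs Keq = 1230 ⇒ Q<K, forward
Step 1:
                    E           M           L
  Initial      0.3139       1.157      0.9688
  Change      -0.2698     -0.8095      0.5396
  Equil       0.04408      0.3475       1.508
  solve Keq expr → x = 0.2698; check Q = 1230
Then add 0.04809 M of E.
Step 2:
                    E           M           L
  Initial     0.09217      0.3475       1.508
  Change     -0.01728    -0.05185     0.03457
  Equil       0.07488      0.2957       1.543
  solve Keq expr → x = 0.01728; check Q = 1230
Then remove 0.02918 M of E.
Step 3:
                    E           M           L
  Initial      0.0457      0.2957       1.543
  Change     0.009584     0.02875    -0.01917
  Equil       0.05529      0.3244       1.524
  solve Keq expr → x = -0.009584; check Q = 1230

x = -0.009584 M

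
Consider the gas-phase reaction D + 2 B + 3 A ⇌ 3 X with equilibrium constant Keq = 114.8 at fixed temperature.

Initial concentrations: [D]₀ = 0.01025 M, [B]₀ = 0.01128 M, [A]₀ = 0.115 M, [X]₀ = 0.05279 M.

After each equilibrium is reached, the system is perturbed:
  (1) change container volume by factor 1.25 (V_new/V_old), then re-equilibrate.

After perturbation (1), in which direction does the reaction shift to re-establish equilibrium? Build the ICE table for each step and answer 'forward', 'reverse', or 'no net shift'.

Q₀ = 7.4168e+04 vs Keq = 114.8 ⇒ Q>K, reverse
Step 1:
                    D           B           A           X
  init        0.01025     0.01128       0.115     0.05279
  Δ           0.01082     0.02164     0.03246    -0.03246
  eq          0.02107     0.03292      0.1475     0.02033
  solve Keq expr → x = -0.01082; check Q = 114.8
Then change container volume by factor 1.25 (V_new/V_old).
Step 2:
                    D           B           A           X
  init        0.01686     0.02634       0.118     0.01627
  Δ        7.6281e-04    0.001526    0.002288   -0.002288
  eq          0.01762     0.02786      0.1203     0.01398
  solve Keq expr → x = -7.6281e-04; check Q = 114.8

Direction: reverse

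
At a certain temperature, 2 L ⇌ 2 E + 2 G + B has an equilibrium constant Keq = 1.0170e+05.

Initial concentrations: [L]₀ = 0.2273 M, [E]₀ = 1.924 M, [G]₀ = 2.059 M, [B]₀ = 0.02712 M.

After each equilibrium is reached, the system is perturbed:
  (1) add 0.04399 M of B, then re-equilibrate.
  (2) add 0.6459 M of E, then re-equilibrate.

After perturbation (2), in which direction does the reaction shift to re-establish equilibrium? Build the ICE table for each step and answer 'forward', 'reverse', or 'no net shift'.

Direction: reverse

Q₀ = 8.238 vs Keq = 1.0170e+05 ⇒ Q<K, forward
Step 1:
                   L          E          G          B
  Initial     0.2273      1.924      2.059    0.02712
  Change     -0.2216     0.2216     0.2216     0.1108
  Equil     0.005698      2.146      2.281     0.1379
  solve Keq expr → x = 0.1108; check Q = 1.0170e+05
Then add 0.04399 M of B.
Step 2:
                   L          E          G          B
  Initial   0.005698      2.146      2.281     0.1819
  Change  8.3353e-04 -8.3353e-04 -8.3353e-04 -4.1677e-04
  Equil     0.006532      2.145       2.28     0.1815
  solve Keq expr → x = -4.1677e-04; check Q = 1.0170e+05
Then add 0.6459 M of E.
Step 3:
                   L          E          G          B
  Initial   0.006532      2.791       2.28     0.1815
  Change    0.001931  -0.001931  -0.001931 -9.6571e-04
  Equil     0.008463      2.789      2.278     0.1805
  solve Keq expr → x = -9.6571e-04; check Q = 1.0170e+05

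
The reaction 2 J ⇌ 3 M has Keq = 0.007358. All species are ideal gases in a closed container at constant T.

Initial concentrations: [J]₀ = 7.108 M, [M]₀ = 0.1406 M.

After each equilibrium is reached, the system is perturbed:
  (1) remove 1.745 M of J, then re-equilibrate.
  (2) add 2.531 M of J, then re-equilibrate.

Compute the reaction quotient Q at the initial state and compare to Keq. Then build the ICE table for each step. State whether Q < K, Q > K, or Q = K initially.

Q₀ = 5.5012e-05; Q < K (proceeds forward)

Q₀ = 5.5012e-05 vs Keq = 0.007358 ⇒ Q<K, forward
Step 1:
                   J          M
  I            7.108     0.1406
  C          -0.3689     0.5533
  E            6.739     0.6939
  solve Keq expr → x = 0.1844; check Q = 0.007358
Then remove 1.745 M of J.
Step 2:
                   J          M
  I            4.994     0.6939
  C          0.07975    -0.1196
  E            5.074     0.5743
  solve Keq expr → x = -0.03988; check Q = 0.007358
Then add 2.531 M of J.
Step 3:
                   J          M
  I            7.605     0.5743
  C          -0.1136     0.1704
  E            7.491     0.7447
  solve Keq expr → x = 0.05678; check Q = 0.007358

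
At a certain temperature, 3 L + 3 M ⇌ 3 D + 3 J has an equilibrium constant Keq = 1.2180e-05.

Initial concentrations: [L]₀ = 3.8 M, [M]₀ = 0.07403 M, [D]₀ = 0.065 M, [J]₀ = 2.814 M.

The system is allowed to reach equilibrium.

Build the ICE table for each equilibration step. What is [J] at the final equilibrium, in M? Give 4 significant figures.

[J]_eq = 2.753 M

Q₀ = 0.2749 vs Keq = 1.2180e-05 ⇒ Q>K, reverse
Step 1:
                  L         M         D         J
  init          3.8   0.07403     0.065     2.814
  Δ         0.06065   0.06065  -0.06065  -0.06065
  eq          3.861    0.1347  0.004345     2.753
  solve Keq expr → x = -0.02022; check Q = 1.2180e-05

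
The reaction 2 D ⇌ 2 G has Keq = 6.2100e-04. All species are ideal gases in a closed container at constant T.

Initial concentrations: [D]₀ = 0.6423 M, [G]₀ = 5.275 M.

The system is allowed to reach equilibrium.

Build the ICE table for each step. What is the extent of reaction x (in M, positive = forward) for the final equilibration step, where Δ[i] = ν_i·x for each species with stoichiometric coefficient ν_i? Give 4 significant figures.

x = -2.566 M

Q₀ = 67.45 vs Keq = 6.2100e-04 ⇒ Q>K, reverse
Step 1:
                    D           G
  Initial      0.6423       5.275
  Change        5.131      -5.131
  Equil         5.773      0.1439
  solve Keq expr → x = -2.566; check Q = 6.2100e-04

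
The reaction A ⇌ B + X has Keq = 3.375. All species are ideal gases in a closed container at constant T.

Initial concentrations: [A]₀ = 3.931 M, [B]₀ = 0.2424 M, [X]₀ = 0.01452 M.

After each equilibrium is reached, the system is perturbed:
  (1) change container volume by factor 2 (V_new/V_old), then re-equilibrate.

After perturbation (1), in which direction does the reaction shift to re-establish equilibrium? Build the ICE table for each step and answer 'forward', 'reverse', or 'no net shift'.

Q₀ = 8.9536e-04 vs Keq = 3.375 ⇒ Q<K, forward
Step 1:
                  A         B         X
  init        3.931    0.2424   0.01452
  Δ          -2.254     2.254     2.254
  eq          1.677     2.496     2.268
  solve Keq expr → x = 2.254; check Q = 3.375
Then change container volume by factor 2 (V_new/V_old).
Step 2:
                  A         B         X
  init       0.8387     1.248     1.134
  Δ         -0.2362    0.2362    0.2362
  eq         0.6025     1.484      1.37
  solve Keq expr → x = 0.2362; check Q = 3.375

Direction: forward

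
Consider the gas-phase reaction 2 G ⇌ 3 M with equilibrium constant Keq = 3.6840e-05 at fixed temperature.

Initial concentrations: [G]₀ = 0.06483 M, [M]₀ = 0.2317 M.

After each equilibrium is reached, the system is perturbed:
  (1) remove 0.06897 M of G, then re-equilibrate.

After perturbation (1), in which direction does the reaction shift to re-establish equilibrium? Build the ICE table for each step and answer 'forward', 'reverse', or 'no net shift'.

Q₀ = 2.96 vs Keq = 3.6840e-05 ⇒ Q>K, reverse
Step 1:
                    G           M
  Initial     0.06483      0.2317
  Change       0.1466     -0.2199
  Equil        0.2114     0.01181
  solve Keq expr → x = -0.0733; check Q = 3.6840e-05
Then remove 0.06897 M of G.
Step 2:
                    G           M
  Initial      0.1425     0.01181
  Change     0.001772   -0.002658
  Equil        0.1442    0.009151
  solve Keq expr → x = -8.8596e-04; check Q = 3.6840e-05

Direction: reverse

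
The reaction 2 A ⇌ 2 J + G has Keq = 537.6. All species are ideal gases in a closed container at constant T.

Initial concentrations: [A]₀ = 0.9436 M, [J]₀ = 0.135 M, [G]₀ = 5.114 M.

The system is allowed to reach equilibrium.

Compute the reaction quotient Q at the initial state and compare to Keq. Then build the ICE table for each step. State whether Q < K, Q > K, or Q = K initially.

Q₀ = 0.1047; Q < K (proceeds forward)

Q₀ = 0.1047 vs Keq = 537.6 ⇒ Q<K, forward
Step 1:
                    A           J           G
  I            0.9436       0.135       5.114
  C           -0.8442      0.8442      0.4221
  E           0.09937      0.9792       5.536
  solve Keq expr → x = 0.4221; check Q = 537.6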